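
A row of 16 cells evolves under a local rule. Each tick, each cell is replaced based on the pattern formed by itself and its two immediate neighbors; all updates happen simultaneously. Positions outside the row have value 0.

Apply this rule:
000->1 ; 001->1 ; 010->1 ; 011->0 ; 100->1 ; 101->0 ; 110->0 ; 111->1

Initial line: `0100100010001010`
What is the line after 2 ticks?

0111111111110000

tick 1: 1111111111111011
tick 2: 0111111111110000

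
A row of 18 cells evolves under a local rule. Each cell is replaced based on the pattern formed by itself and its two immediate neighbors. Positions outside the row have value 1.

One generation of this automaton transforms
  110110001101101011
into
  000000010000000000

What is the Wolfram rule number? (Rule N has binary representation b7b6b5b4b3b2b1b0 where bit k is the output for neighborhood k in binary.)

2

position 0: 111 → 0  (bit 7 = 0)
position 1: 110 → 0  (bit 6 = 0)
position 2: 101 → 0  (bit 5 = 0)
position 5: 100 → 0  (bit 4 = 0)
position 3: 011 → 0  (bit 3 = 0)
position 14: 010 → 0  (bit 2 = 0)
position 7: 001 → 1  (bit 1 = 1)
position 6: 000 → 0  (bit 0 = 0)
bits b7..b0 = 00000010 = 2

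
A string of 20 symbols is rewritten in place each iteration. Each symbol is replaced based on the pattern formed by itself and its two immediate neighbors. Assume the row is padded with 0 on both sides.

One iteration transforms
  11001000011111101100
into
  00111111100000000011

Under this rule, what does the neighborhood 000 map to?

At position 6 the neighborhood is 000; the next row has 1 there.

1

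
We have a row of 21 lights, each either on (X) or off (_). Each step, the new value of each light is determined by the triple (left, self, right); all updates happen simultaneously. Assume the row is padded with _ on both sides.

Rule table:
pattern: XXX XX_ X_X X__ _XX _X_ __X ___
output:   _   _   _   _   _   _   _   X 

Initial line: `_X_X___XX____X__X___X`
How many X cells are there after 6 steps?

_____X____XX______X__
XXXX___XX____XXXX___X
_____X____XX______X__  (repeats step 1; period 2)
step 6: XXXX___XX____XXXX___X
count of X: 11

11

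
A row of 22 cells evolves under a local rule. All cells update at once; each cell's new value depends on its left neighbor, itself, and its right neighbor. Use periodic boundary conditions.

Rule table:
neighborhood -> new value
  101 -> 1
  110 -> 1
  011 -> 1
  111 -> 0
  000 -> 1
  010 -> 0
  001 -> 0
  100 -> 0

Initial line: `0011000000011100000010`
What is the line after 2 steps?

0111110001101011001010

1011011111010101111000
0111110001101011001010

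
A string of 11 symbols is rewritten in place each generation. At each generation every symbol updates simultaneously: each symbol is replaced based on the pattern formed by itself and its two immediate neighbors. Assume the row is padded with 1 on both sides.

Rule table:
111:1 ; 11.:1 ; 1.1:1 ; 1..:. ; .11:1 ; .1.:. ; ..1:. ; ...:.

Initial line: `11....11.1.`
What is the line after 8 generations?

11....111.1
11....11111
11....11111  (fixed point — unchanged through generation 8)

11....11111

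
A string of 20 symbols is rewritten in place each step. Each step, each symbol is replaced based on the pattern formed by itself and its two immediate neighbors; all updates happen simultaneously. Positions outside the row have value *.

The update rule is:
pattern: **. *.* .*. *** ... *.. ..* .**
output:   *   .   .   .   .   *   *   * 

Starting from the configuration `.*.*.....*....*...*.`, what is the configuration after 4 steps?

....*...*.*..*.*.*..
*..*.*.*...**.....**
***.....*.****...**.
..**...*..*..**.***.

..**...*..*..**.***.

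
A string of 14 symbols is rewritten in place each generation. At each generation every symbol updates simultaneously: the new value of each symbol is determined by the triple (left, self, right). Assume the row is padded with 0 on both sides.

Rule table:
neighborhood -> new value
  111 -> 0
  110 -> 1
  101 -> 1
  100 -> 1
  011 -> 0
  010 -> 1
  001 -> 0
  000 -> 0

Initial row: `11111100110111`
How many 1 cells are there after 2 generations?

00000110011001
00000011001101
count of 1: 5

5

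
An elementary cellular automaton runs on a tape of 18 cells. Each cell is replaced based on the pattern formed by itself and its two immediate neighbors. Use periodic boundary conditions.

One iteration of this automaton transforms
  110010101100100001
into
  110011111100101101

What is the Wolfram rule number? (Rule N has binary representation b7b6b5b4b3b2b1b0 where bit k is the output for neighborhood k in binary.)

237

position 0: 111 → 1  (bit 7 = 1)
position 1: 110 → 1  (bit 6 = 1)
position 5: 101 → 1  (bit 5 = 1)
position 2: 100 → 0  (bit 4 = 0)
position 8: 011 → 1  (bit 3 = 1)
position 4: 010 → 1  (bit 2 = 1)
position 3: 001 → 0  (bit 1 = 0)
position 14: 000 → 1  (bit 0 = 1)
bits b7..b0 = 11101101 = 237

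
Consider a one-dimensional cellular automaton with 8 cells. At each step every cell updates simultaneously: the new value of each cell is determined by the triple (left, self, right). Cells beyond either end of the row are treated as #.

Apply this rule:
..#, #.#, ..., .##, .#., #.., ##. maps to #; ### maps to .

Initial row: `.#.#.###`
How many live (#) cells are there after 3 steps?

######..
.....###
######..
count of #: 6

6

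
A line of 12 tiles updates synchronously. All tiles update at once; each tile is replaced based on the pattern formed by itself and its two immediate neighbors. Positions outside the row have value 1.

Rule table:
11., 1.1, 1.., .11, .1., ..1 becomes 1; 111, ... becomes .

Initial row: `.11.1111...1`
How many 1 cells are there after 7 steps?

11111..11.11
....1111111.
1..11.....11
111111...11.
.....11.1111
1...11111...
11.11...11.1
count of 1: 7

7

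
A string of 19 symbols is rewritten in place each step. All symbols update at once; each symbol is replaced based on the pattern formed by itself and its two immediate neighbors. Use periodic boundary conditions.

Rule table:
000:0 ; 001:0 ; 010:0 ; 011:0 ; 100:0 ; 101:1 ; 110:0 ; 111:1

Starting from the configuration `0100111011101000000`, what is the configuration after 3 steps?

step 1: 0000010101010000000
step 2: 0000001010100000000
step 3: 0000000101000000000

0000000101000000000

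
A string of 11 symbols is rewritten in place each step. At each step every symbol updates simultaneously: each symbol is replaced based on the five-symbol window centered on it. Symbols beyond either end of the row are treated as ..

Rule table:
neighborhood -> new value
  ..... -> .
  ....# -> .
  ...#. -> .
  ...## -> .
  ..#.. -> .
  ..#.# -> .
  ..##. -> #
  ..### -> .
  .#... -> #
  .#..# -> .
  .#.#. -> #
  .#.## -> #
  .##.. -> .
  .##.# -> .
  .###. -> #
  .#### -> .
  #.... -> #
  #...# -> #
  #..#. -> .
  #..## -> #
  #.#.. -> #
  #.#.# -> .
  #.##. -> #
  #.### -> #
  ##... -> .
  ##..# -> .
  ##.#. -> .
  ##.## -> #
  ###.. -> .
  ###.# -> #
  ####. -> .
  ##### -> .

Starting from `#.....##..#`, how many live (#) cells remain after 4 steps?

.##...#....
.#..#..##..
......##..#
......#....
count of #: 1

1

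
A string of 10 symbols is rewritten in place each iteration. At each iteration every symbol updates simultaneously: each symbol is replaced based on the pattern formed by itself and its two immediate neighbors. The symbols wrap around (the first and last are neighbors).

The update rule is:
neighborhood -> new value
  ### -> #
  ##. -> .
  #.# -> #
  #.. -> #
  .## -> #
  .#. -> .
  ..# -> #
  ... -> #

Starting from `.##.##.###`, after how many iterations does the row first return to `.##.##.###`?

10

##.##.###.
#.##.###.#
.##.###.##
##.###.##.
#.###.##.#
.###.##.##
###.##.##.
##.##.##.#
#.##.##.##
.##.##.###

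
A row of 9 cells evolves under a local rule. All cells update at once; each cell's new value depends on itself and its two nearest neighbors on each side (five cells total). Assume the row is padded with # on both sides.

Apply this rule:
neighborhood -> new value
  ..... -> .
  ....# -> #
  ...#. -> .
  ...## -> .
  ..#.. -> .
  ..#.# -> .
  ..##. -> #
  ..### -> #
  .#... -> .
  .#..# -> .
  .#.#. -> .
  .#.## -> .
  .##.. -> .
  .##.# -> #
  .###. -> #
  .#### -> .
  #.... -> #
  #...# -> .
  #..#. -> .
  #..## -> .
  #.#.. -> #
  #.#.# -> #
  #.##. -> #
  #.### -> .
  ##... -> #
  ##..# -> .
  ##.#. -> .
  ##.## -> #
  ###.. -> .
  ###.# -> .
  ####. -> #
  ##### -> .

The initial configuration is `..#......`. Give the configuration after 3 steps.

.#.##..#.

....#..#.
###......
.#.##..#.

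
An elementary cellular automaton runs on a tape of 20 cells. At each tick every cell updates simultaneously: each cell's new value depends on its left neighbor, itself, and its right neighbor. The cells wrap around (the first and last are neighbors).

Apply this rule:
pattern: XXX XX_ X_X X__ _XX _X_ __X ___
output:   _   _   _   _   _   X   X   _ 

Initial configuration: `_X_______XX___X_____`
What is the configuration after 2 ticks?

_______XX___X______X

XX______X____XX_____
_______XX___X______X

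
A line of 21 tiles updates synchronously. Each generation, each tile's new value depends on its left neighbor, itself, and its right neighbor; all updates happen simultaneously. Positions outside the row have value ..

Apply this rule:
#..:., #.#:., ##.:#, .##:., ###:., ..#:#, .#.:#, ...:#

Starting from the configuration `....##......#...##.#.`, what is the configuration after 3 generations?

generation 1: ####.#.######.##.#.#.
generation 2: ...#.#......#..#.#.#.
generation 3: ####.#.######.##.#.#.

####.#.######.##.#.#.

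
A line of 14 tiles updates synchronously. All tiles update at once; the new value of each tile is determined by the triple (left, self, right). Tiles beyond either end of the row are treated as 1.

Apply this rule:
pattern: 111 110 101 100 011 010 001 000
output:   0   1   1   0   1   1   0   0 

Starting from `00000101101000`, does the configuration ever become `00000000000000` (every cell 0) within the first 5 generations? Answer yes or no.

generation 1: 00000111111000
generation 2: 00000100001000
generation 3: 00000100001000  (fixed point — unchanged through generation 5)
generation 5 is 00000100001000, still not uniform 0

no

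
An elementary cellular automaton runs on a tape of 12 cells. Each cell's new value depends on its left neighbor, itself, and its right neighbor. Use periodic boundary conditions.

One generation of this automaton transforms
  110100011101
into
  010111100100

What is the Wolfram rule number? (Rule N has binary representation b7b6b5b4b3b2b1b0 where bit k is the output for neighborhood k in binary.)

position 0: 111 → 0  (bit 7 = 0)
position 1: 110 → 1  (bit 6 = 1)
position 2: 101 → 0  (bit 5 = 0)
position 4: 100 → 1  (bit 4 = 1)
position 7: 011 → 0  (bit 3 = 0)
position 3: 010 → 1  (bit 2 = 1)
position 6: 001 → 1  (bit 1 = 1)
position 5: 000 → 1  (bit 0 = 1)
bits b7..b0 = 01010111 = 87

87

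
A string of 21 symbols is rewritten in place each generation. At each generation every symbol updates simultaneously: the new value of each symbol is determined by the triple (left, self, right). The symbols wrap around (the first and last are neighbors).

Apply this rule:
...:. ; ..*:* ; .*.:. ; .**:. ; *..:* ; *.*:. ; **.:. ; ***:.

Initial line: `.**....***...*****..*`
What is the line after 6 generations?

*...*..*...*.........

...*..*...*.*.....**.
..*.**.*.*...*...*..*
**........*.*.*.*.**.
..*......*...........
.*.*....*.*..........
*...*..*...*.........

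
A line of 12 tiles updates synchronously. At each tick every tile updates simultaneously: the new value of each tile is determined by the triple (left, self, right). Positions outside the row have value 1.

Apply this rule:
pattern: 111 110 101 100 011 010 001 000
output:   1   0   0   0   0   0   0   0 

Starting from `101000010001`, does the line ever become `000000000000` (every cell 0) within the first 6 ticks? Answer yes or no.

tick 1: 000000000000
all cells are 0 at tick 1

yes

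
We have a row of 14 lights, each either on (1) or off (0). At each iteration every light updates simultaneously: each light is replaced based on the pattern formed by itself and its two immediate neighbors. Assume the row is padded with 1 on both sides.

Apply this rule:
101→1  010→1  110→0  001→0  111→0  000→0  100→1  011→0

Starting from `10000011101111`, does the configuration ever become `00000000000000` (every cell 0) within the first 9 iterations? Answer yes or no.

01000000010000
11100000011000
00010000000100
10011000000110
01000100000001
11100110000000
00010001000000
10011001100000
01000100010000
iteration 9 is 01000100010000, still not uniform 0

no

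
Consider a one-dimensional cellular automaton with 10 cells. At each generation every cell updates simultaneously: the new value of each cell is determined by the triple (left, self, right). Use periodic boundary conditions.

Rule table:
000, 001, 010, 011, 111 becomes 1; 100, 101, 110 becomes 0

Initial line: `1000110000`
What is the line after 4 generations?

1011100111
0011001111
0110011110
1100111100

1100111100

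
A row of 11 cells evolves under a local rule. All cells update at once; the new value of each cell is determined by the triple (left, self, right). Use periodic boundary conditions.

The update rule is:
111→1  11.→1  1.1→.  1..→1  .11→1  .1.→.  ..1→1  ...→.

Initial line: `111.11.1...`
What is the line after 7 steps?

111.11..1.1
111.1111..1
111.1111111
111.1111111  (fixed point — unchanged through step 7)

111.1111111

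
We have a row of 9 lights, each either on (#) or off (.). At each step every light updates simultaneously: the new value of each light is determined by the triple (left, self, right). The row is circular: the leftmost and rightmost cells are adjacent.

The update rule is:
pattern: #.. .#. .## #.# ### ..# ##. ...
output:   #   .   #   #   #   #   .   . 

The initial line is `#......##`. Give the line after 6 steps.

.#....###
#.#..###.
.#.####.#
#.####.#.
.####.#.#
####.#.#.

####.#.#.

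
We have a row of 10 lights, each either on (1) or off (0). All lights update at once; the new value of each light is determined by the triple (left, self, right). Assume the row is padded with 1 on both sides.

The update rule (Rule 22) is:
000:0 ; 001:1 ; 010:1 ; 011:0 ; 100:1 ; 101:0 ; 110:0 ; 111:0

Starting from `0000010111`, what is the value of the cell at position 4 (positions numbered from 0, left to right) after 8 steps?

0

1000110000
0101001001
0101111110
0100000000
0110000001
0001000010
1011100110
0000011000
position 4 holds 0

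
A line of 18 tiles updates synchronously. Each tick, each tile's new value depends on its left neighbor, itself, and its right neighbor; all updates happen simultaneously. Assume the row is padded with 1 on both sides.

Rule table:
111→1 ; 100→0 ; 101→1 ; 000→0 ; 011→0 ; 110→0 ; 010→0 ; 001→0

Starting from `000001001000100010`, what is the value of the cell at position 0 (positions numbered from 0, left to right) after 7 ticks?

0

000000000000000001
000000000000000000
000000000000000000  (fixed point — unchanged through tick 7)
position 0 holds 0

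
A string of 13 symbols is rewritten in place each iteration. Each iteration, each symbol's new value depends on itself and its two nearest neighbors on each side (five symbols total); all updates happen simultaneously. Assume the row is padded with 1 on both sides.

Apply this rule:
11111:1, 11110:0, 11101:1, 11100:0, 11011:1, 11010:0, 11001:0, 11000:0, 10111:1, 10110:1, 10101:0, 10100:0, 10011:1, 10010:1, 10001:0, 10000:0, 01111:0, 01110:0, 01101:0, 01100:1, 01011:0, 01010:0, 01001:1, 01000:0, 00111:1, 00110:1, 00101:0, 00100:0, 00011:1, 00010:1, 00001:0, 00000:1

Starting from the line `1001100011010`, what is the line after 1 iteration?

0011100110000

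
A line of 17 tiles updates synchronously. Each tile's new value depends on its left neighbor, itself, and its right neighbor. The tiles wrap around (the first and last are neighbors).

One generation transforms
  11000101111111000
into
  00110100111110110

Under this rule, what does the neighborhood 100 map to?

At position 2 the neighborhood is 100; the next row has 1 there.

1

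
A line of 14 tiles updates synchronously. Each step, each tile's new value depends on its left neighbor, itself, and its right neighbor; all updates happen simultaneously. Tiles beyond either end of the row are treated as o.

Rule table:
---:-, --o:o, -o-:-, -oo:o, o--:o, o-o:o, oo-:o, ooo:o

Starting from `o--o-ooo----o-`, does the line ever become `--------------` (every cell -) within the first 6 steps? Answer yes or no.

no

ooo-ooooo--o-o
ooooooooooo-oo
oooooooooooooo
oooooooooooooo  (fixed point — unchanged through step 6)
step 6 is oooooooooooooo, still not uniform -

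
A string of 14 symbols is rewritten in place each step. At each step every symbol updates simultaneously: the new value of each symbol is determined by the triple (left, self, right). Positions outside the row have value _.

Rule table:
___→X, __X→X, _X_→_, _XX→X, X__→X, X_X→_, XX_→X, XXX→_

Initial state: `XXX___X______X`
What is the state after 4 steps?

XX_XXXXXX____X

X_XXXX_XXXXXX_
__X__X_X____XX
XX_XX___XXXXXX
XX_XXXXXX____X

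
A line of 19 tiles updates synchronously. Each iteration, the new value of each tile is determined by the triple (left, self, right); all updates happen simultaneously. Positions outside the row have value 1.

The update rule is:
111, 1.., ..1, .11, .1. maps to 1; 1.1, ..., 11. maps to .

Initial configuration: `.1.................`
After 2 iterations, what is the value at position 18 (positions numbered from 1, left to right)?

1

iteration 1: .11...............1
iteration 2: .1.1.............11
position 18 holds 1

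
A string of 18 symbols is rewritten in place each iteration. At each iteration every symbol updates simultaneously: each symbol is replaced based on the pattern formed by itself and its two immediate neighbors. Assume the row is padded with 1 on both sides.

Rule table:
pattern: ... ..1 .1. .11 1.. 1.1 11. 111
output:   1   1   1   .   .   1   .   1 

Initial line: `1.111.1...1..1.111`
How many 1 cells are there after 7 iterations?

13

.1.1.11.111.111.11
11111..1.1.1.1.1.1
1111..11111111111.
111..1.111111111.1
11..111.1111111.1.
1..1.1.1.11111.111
..1111111.111.1.11
count of 1: 13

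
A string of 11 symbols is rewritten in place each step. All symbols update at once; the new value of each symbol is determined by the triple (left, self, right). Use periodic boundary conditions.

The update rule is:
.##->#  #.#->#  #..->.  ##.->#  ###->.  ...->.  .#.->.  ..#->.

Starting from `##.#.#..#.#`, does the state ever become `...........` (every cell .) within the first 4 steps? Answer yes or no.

yes

.##.#....##
####.....##
...#.....#.
...........
all cells are . at step 4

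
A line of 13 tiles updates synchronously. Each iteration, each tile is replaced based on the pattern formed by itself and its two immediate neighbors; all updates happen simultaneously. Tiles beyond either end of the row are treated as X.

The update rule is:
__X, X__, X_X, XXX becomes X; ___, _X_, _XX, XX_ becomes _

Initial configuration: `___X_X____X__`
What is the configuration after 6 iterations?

_X_X_X_XX_X_X

X_X_X_X__X_XX
_X_X_X_XX_X_X
X_X_X_X__X_X_
_X_X_X_XX_X_X  (repeats iteration 2; period 2)
iteration 6: _X_X_X_XX_X_X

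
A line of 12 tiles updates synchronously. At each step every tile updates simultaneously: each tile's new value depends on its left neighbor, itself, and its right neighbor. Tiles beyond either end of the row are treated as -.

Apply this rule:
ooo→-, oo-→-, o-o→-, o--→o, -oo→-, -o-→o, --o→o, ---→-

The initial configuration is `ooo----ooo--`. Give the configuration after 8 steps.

---o--o---o-
--oooooo-ooo
-o----------
ooo---------
---o--------
--ooo-------
-o---o------
ooo-ooo-----

ooo-ooo-----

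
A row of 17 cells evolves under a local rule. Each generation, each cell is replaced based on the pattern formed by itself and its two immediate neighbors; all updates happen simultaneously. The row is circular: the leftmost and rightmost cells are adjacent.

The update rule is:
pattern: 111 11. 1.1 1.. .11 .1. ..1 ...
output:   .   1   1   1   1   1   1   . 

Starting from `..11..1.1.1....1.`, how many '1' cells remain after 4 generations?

.11111111111..111
11.........1111.1
.11.......11..111
1111.....111111.1
count of 1: 11

11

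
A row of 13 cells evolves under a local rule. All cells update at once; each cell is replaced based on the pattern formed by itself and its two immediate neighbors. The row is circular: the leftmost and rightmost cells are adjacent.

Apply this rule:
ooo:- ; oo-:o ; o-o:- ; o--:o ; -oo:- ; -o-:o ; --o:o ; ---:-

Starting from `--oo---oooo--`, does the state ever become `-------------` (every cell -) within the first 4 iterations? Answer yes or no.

no

-o-oo-o---oo-
oo--o-oo-o-oo
-oooo--o-o---
o---oooo-oo--
iteration 4 is o---oooo-oo--, still not uniform -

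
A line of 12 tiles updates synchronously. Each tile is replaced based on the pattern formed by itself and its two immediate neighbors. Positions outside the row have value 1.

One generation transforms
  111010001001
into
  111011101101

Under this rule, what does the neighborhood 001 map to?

0

At position 7 the neighborhood is 001; the next row has 0 there.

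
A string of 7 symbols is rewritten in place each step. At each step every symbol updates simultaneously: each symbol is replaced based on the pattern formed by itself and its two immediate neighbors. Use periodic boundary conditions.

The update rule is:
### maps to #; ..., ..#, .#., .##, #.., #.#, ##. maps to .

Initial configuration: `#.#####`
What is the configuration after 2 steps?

....##.

step 1: ...####
step 2: ....##.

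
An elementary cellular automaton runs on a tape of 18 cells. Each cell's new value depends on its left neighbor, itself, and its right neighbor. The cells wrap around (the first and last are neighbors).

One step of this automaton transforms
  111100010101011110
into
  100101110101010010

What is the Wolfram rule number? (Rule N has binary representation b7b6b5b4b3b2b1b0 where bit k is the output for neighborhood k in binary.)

position 1: 111 → 0  (bit 7 = 0)
position 3: 110 → 1  (bit 6 = 1)
position 8: 101 → 0  (bit 5 = 0)
position 4: 100 → 0  (bit 4 = 0)
position 0: 011 → 1  (bit 3 = 1)
position 7: 010 → 1  (bit 2 = 1)
position 6: 001 → 1  (bit 1 = 1)
position 5: 000 → 1  (bit 0 = 1)
bits b7..b0 = 01001111 = 79

79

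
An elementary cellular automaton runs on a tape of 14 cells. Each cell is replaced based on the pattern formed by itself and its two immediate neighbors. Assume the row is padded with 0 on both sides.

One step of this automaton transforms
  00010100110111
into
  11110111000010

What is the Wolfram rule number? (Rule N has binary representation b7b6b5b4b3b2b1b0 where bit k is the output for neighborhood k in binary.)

151

position 12: 111 → 1  (bit 7 = 1)
position 9: 110 → 0  (bit 6 = 0)
position 4: 101 → 0  (bit 5 = 0)
position 6: 100 → 1  (bit 4 = 1)
position 8: 011 → 0  (bit 3 = 0)
position 3: 010 → 1  (bit 2 = 1)
position 2: 001 → 1  (bit 1 = 1)
position 0: 000 → 1  (bit 0 = 1)
bits b7..b0 = 10010111 = 151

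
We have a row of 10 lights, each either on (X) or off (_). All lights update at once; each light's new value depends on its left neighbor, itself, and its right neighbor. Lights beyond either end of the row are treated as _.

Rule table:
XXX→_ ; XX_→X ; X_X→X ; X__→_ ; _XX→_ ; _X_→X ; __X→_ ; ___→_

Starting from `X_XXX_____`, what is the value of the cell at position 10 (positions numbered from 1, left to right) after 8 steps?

_

XX__X_____
_X__X_____
_X__X_____  (fixed point — unchanged through step 8)
position 10 holds _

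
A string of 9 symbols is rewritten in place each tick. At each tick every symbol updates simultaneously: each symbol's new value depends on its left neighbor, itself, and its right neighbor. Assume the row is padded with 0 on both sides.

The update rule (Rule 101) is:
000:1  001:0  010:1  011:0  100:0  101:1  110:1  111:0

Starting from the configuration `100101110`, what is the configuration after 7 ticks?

100110010
100010010
101010010
111110010
000010010
111010010
001110010

001110010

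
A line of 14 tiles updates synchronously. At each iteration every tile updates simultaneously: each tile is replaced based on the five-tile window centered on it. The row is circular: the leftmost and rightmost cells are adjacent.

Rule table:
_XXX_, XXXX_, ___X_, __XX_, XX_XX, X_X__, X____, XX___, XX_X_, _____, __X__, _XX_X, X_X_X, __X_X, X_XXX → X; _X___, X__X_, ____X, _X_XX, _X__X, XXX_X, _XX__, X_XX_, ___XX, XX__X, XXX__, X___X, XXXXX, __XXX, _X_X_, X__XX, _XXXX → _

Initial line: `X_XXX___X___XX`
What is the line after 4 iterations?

XX____X___X_X_

_XXX_X_XX____X
_XX_XX___XX_XX
X_XX__X__XXX_X
XX____X___X_X_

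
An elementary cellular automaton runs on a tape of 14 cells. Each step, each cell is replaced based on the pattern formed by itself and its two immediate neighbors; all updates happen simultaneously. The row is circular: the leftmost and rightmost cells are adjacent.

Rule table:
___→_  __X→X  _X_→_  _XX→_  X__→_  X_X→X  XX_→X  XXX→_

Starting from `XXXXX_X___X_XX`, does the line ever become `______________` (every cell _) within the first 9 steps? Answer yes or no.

no

____XX___X_X__
___X_X__X_X___
__X_X__X_X____
_X_X__X_X_____
X_X__X_X______
_X__X_X______X
X__X_X______X_
__X_X______X_X
_X_X______X_X_
step 9 is _X_X______X_X_, still not uniform _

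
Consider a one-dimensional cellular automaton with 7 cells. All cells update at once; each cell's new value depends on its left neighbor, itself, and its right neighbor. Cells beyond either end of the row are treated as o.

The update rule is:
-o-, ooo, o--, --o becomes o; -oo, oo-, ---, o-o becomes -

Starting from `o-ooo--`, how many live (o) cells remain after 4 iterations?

---o-oo
o-oo--o
----oo-
o--o---
count of o: 2

2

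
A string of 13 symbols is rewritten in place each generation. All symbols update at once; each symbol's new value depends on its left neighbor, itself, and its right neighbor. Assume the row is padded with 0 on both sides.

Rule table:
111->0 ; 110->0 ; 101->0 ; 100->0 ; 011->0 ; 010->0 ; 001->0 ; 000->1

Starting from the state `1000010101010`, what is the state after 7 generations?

0011000000000
1000011111111
0011000000000  (repeats generation 1; period 2)
generation 7: 0011000000000

0011000000000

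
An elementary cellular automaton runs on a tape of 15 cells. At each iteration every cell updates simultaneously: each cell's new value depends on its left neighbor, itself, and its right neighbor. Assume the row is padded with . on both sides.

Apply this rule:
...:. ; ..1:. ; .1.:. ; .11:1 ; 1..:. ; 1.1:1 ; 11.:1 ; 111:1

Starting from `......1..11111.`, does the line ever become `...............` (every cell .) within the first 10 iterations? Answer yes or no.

no

.........11111.
.........11111.  (fixed point — unchanged through iteration 10)
iteration 10 is .........11111., still not uniform .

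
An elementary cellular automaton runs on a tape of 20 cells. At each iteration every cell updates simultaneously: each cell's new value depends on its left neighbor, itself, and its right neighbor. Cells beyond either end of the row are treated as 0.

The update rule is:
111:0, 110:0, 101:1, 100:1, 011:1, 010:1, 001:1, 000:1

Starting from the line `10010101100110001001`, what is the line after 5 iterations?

iteration 1: 11111111011101111111
iteration 2: 10000000110011000000
iteration 3: 11111111101110111111
iteration 4: 10000000011001100000
iteration 5: 11111111110111011111

11111111110111011111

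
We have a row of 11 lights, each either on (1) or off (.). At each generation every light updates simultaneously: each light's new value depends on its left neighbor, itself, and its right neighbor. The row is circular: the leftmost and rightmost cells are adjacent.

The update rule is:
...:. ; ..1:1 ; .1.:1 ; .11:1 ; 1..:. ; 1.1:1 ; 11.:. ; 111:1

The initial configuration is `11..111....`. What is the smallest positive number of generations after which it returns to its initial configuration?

1..111....1
..111....11
.111....11.
111....11..
11....11..1
1....11..11
....11..111
...11..111.
..11..111..
.11..111...
11..111....

11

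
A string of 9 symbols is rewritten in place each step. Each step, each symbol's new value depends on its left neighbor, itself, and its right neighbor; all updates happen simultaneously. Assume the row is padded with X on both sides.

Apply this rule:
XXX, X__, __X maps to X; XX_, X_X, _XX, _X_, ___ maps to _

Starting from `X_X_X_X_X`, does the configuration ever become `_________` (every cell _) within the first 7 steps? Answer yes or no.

step 1: _________
all cells are _ at step 1

yes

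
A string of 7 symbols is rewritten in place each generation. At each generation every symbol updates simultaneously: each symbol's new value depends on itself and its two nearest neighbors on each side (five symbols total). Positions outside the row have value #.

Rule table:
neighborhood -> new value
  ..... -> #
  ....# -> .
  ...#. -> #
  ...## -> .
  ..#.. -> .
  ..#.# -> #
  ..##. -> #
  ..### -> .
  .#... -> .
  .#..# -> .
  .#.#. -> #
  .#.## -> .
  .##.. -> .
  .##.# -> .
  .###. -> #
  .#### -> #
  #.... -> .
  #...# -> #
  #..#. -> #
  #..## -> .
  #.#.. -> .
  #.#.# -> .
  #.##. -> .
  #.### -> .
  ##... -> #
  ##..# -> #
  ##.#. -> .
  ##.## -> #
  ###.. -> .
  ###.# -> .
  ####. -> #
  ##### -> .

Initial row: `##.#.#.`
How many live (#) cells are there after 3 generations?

generation 1: #...#..
generation 2: .###...
generation 3: #.#.##.
count of #: 4

4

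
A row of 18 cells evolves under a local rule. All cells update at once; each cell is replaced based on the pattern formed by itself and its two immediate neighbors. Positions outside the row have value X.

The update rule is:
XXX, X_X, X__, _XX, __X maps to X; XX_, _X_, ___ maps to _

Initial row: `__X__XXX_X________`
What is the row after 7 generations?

X_X_X_X_X_XXXXXXXX

XX_XXXX_X_X______X
X_XXXX_X_X_X____XX
_XXXX_X_X_X_X__XXX
XXXX_X_X_X_X_XXXXX
XXX_X_X_X_X_XXXXXX
XX_X_X_X_X_XXXXXXX
X_X_X_X_X_XXXXXXXX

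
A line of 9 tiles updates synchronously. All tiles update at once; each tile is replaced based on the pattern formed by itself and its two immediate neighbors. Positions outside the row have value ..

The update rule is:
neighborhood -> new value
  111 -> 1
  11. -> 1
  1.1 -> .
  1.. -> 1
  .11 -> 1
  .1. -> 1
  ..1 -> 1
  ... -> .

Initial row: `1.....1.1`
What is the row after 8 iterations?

11...11.1
111.111.1
111.111.1  (fixed point — unchanged through iteration 8)

111.111.1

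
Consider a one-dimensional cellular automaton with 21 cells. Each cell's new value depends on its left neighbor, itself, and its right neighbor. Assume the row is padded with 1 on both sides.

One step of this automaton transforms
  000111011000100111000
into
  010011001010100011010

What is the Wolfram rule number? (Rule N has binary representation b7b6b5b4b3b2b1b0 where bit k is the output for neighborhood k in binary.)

position 4: 111 → 1  (bit 7 = 1)
position 5: 110 → 1  (bit 6 = 1)
position 6: 101 → 0  (bit 5 = 0)
position 0: 100 → 0  (bit 4 = 0)
position 3: 011 → 0  (bit 3 = 0)
position 12: 010 → 1  (bit 2 = 1)
position 2: 001 → 0  (bit 1 = 0)
position 1: 000 → 1  (bit 0 = 1)
bits b7..b0 = 11000101 = 197

197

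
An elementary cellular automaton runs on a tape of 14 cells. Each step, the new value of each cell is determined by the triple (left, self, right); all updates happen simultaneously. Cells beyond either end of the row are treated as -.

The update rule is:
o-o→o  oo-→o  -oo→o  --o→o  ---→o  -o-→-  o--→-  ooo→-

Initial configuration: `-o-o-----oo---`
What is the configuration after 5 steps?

oooooo-o-o-o--

step 1: o-o--oooooo-oo
step 2: -o--oo----oooo
step 3: o--ooo-oooo--o
step 4: --oo-ooo--o-o-
step 5: oooooo-o-o-o--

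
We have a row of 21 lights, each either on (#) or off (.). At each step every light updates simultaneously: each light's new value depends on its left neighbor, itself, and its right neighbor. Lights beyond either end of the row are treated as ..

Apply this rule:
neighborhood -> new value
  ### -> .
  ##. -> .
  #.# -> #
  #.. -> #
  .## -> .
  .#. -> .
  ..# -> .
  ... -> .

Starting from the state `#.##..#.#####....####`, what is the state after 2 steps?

..#..#..#.....#......

step 1: .#..#..#.....#.......
step 2: ..#..#..#.....#......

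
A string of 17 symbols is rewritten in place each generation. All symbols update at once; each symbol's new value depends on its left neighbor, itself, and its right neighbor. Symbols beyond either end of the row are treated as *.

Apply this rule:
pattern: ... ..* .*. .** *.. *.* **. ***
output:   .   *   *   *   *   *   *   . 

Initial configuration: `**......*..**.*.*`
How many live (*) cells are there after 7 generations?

generation 1: .**....**********
generation 2: ****..**.........
generation 3: ...******.......*
generation 4: *.**....**.....**
generation 5: *****..****...**.
generation 6: ....****..**.****
generation 7: *..**..*******...
count of *: 10

10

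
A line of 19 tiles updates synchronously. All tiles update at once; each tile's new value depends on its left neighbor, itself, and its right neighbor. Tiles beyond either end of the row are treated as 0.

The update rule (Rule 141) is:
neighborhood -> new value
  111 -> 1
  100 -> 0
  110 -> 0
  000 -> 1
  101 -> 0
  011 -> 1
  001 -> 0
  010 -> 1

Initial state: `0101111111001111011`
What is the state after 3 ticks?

0101111110001110010
0101111100101100010
0101111000101001010

0101111000101001010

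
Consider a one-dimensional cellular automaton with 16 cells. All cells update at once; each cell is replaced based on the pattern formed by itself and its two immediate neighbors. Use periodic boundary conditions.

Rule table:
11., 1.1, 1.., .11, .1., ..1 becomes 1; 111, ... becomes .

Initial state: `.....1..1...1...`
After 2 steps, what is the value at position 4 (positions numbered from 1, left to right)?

1

step 1: ....111111.111..
step 2: ...11....111.11.
position 4 holds 1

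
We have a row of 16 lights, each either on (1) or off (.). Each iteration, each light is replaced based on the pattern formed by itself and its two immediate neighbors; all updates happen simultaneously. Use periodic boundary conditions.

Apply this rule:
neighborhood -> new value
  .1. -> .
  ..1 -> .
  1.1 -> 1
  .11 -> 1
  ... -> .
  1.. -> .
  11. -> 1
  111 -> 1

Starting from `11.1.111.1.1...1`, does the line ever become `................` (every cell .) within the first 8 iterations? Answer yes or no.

no

iteration 1: 111.11111.1....1
iteration 2: 1111111111.....1
iteration 3: 1111111111.....1  (fixed point — unchanged through iteration 8)
iteration 8 is 1111111111.....1, still not uniform .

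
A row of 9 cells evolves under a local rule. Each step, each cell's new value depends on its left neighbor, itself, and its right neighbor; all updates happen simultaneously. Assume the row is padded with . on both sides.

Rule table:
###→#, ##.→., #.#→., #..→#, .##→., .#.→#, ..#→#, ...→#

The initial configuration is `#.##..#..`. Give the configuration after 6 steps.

.#....###

step 1: #...#####
step 2: ####.###.
step 3: .##...#.#
step 4: #..####.#
step 5: ###.##..#
step 6: .#....###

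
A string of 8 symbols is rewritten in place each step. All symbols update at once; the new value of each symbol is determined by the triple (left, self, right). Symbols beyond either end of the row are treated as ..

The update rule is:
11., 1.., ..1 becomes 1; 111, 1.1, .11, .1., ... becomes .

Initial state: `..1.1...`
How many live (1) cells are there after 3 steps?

1

.1...1..
1.1.1.1.
.......1
count of 1: 1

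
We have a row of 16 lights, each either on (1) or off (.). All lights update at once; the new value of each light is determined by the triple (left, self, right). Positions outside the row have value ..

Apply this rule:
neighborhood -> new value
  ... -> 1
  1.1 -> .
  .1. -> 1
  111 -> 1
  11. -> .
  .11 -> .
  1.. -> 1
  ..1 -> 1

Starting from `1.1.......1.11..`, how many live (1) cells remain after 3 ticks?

11

tick 1: 1.111111111...11
tick 2: 1..1111111.111..
tick 3: 111.11111...1.11
count of 1: 11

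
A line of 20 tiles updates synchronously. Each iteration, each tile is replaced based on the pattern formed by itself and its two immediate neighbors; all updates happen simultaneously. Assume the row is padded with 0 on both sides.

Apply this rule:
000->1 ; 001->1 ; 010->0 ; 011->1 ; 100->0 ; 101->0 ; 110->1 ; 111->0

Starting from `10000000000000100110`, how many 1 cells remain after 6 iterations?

00111111111111001110
11100000000001011010
10101111111110011000
00001000000010111011
11110011111100101011
10010110000101000011
count of 1: 8

8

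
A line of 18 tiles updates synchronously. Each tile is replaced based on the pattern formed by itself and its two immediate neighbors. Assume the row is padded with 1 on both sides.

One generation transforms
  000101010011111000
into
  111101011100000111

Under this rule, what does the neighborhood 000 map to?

At position 1 the neighborhood is 000; the next row has 1 there.

1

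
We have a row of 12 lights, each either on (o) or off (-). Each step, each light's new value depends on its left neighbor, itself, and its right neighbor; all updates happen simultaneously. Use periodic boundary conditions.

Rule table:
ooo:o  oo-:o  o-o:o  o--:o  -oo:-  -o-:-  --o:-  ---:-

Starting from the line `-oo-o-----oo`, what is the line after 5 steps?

---oo-oo-o--

o-oo-o-----o
oo-oo-o-----
-oo-oo-o----
--oo-oo-o---
---oo-oo-o--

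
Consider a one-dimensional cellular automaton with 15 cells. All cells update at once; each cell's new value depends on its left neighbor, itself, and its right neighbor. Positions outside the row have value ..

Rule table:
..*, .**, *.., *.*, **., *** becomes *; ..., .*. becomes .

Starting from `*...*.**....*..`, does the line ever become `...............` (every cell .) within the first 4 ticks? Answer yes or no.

no

.*.*.****..*.*.
*.*.*******.*.*
.*.*********.*.
*.***********.*
tick 4 is *.***********.*, still not uniform .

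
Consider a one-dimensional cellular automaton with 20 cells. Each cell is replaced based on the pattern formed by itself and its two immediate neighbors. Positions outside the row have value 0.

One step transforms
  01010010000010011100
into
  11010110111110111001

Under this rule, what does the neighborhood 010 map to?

At position 1 the neighborhood is 010; the next row has 1 there.

1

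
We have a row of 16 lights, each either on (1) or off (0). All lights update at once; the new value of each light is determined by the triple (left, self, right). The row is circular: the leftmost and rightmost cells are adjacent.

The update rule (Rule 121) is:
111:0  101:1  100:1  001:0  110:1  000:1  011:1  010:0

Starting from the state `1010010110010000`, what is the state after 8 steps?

1000111001101110

0101001111001110
0010101001101011
1001010101110111
1100101011011100
1110010111110110
1011001100011111
1111101111010000
1000111001101110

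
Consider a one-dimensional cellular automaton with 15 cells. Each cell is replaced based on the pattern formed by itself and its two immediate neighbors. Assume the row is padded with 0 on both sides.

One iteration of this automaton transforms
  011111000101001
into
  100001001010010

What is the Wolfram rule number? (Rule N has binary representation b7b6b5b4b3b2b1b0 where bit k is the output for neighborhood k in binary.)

position 2: 111 → 0  (bit 7 = 0)
position 5: 110 → 1  (bit 6 = 1)
position 10: 101 → 1  (bit 5 = 1)
position 6: 100 → 0  (bit 4 = 0)
position 1: 011 → 0  (bit 3 = 0)
position 9: 010 → 0  (bit 2 = 0)
position 0: 001 → 1  (bit 1 = 1)
position 7: 000 → 0  (bit 0 = 0)
bits b7..b0 = 01100010 = 98

98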